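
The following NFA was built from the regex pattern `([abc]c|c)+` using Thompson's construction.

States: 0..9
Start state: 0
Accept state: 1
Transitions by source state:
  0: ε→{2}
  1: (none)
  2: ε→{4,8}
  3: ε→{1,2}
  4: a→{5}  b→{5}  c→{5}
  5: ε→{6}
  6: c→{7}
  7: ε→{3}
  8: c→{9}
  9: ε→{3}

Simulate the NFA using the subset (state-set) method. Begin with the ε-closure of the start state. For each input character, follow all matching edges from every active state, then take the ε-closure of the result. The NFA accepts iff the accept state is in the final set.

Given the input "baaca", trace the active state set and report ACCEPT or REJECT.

Answer: REJECT

Derivation:
start: ε-closure({0}) = {0,2,4,8}
'b' @ 1: {5,6}
'a' @ 2: {}  — state set empty
rest 'aca' ignored (set empty)
final: {}; accept 1 not in set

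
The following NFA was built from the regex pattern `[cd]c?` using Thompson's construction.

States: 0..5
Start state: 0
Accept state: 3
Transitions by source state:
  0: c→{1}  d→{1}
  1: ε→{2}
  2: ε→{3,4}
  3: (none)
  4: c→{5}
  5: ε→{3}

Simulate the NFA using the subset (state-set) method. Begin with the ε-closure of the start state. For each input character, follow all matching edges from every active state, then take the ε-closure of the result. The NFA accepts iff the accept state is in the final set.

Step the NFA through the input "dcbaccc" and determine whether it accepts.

S₀ = ε-closure({0}) = {0}
'd' @ 1: {1,2,3,4}  [accepting]
'c' @ 2: {3,5}  [accepting]
'b' @ 3: {}  — dead — no transitions
rest 'accc' ignored (set empty)
after full input: {}  (accept=3 not in)

Answer: REJECT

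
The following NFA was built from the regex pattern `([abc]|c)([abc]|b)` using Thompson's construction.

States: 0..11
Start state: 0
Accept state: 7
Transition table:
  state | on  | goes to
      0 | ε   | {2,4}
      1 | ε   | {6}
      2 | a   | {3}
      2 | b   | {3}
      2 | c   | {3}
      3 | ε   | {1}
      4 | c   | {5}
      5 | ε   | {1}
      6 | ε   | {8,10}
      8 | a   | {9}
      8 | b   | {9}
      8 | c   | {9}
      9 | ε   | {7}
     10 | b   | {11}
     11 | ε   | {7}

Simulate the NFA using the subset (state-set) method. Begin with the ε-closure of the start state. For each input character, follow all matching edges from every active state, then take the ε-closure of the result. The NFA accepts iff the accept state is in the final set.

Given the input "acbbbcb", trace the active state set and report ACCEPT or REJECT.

Answer: REJECT

Derivation:
start: ε-closure({0}) = {0,2,4}
'a' @ 1: {1,3,6,8,10}
'c' @ 2: {7,9}  ✓accept
'b' @ 3: {}  — no active states
rest 'bbcb' ignored (set empty)
final: {}; accept 7 not in set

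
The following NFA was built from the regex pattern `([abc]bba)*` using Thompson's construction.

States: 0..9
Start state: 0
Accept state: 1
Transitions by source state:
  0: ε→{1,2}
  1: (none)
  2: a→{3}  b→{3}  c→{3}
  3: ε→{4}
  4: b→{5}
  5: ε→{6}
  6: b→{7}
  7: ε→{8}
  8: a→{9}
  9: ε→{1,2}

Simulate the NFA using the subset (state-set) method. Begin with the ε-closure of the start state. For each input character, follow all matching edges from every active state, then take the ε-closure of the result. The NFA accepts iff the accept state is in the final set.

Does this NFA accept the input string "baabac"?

initial (ε-close {0}): {0,1,2}
'b' @ 1: {3,4}
'a' @ 2: {}  — no active states
rest 'abac' ignored (set empty)
after full input: {}  (accept=1 not in)

Answer: REJECT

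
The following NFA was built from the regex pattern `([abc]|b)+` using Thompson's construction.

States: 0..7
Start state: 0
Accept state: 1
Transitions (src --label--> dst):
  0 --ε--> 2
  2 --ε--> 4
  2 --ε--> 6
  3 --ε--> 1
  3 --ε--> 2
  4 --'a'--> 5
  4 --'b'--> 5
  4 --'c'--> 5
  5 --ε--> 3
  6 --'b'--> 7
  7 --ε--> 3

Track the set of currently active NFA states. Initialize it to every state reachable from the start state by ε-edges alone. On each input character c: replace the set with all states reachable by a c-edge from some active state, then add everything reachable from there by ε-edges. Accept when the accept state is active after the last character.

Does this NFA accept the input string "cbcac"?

Answer: ACCEPT

Derivation:
S₀ = ε-closure({0}) = {0,2,4,6}
'c' @ 1: {1,2,3,4,5,6}  [accepting]
'b' @ 2: {1,2,3,4,5,6,7}  [accepting]
'c' @ 3: {1,2,3,4,5,6}  [accepting]
'a' @ 4: {1,2,3,4,5,6}  [accepting]
'c' @ 5: {1,2,3,4,5,6}  [accepting]
end set {1,2,3,4,5,6} — state 1 in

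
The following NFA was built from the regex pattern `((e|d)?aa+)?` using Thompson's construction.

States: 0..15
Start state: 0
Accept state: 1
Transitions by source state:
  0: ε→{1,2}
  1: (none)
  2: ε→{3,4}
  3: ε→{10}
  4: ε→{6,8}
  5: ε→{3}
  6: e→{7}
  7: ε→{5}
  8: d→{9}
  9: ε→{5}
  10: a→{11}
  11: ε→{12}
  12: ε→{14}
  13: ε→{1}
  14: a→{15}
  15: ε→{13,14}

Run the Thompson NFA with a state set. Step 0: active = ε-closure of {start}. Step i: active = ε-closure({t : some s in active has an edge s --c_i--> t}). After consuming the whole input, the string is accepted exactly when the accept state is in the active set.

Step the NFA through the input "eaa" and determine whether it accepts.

start: ε-closure({0}) = {0,1,2,3,4,6,8,10}
'e' @ 1: {3,5,7,10}
'a' @ 2: {11,12,14}
'a' @ 3: {1,13,14,15}  (accept∈set)
end set {1,13,14,15} — state 1 in

Answer: ACCEPT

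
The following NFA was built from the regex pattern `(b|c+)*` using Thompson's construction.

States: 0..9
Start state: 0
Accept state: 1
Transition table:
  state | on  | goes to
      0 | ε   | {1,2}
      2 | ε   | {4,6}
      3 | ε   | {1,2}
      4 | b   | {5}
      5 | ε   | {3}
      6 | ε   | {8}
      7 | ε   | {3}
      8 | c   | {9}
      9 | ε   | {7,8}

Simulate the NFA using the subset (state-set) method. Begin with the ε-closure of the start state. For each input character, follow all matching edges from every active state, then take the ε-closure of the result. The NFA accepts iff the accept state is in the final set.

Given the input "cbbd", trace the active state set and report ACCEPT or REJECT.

Answer: REJECT

Trace:
start: ε-closure({0}) = {0,1,2,4,6,8}
'c' @ 1: {1,2,3,4,6,7,8,9}  ✓accept
'b' @ 2: {1,2,3,4,5,6,8}  ✓accept
'b' @ 3: {1,2,3,4,5,6,8}  ✓accept
'd' @ 4: {}  — state set empty
after full input: {}  (accept=1 not in)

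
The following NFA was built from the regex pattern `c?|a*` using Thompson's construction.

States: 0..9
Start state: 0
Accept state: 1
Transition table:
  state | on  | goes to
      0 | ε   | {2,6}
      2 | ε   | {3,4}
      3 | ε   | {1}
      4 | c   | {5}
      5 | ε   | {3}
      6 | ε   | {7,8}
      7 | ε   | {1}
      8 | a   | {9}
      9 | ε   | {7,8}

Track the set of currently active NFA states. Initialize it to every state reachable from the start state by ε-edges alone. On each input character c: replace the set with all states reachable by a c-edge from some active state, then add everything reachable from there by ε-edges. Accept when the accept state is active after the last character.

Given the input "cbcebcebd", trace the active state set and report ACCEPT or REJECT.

Answer: REJECT

Trace:
S₀ = ε-closure({0}) = {0,1,2,3,4,6,7,8}
'c' @ 1: {1,3,5}  (accept∈set)
'b' @ 2: {}  — state set empty
rest 'cebcebd' ignored (set empty)
final: {}; accept 1 not in set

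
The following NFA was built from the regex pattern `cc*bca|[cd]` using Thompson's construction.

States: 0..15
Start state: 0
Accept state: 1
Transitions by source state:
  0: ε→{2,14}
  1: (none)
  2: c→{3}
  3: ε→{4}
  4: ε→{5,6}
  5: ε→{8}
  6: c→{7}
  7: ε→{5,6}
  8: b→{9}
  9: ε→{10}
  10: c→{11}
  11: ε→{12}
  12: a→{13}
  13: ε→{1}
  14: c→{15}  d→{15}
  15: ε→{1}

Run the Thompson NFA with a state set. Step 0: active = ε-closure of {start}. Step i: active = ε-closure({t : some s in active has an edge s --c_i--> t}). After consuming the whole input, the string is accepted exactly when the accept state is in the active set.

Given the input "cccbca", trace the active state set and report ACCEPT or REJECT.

initial (ε-close {0}): {0,2,14}
'c' @ 1: {1,3,4,5,6,8,15}  (accept∈set)
'c' @ 2: {5,6,7,8}
'c' @ 3: {5,6,7,8}
'b' @ 4: {9,10}
'c' @ 5: {11,12}
'a' @ 6: {1,13}  (accept∈set)
final: {1,13}; accept 1 in set

Answer: ACCEPT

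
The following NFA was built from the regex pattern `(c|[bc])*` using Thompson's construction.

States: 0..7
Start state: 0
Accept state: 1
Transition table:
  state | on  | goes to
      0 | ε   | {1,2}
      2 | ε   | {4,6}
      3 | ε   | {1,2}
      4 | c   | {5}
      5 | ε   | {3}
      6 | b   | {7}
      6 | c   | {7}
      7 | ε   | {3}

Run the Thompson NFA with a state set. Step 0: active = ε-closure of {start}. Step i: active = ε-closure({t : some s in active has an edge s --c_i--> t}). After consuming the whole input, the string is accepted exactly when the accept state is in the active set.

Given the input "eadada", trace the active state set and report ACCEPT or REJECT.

S₀ = ε-closure({0}) = {0,1,2,4,6}
'e' @ 1: {}  — state set empty
rest 'adada' ignored (set empty)
end set {} — state 1 not in

Answer: REJECT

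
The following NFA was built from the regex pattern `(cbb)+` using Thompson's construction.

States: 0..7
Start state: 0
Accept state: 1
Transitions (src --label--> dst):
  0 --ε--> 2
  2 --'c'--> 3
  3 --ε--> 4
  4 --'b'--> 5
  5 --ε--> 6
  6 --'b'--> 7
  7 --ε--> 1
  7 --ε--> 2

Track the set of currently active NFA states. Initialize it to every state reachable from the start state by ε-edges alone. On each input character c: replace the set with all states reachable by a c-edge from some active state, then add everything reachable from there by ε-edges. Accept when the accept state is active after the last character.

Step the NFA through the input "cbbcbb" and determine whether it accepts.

start: ε-closure({0}) = {0,2}
'c' @ 1: {3,4}
'b' @ 2: {5,6}
'b' @ 3: {1,2,7}  ✓accept
'c' @ 4: {3,4}
'b' @ 5: {5,6}
'b' @ 6: {1,2,7}  ✓accept
end set {1,2,7} — state 1 in

Answer: ACCEPT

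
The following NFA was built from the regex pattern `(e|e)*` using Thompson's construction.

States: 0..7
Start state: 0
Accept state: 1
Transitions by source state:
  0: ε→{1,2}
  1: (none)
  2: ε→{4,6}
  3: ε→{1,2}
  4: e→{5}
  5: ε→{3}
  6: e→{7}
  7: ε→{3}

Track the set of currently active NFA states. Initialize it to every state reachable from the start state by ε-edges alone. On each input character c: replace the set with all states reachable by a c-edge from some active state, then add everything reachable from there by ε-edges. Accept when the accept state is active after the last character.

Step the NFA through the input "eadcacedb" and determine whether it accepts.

Answer: REJECT

Trace:
start: ε-closure({0}) = {0,1,2,4,6}
'e' @ 1: {1,2,3,4,5,6,7}  [accepting]
'a' @ 2: {}  — state set empty
rest 'dcacedb' ignored (set empty)
final: {}; accept 1 not in set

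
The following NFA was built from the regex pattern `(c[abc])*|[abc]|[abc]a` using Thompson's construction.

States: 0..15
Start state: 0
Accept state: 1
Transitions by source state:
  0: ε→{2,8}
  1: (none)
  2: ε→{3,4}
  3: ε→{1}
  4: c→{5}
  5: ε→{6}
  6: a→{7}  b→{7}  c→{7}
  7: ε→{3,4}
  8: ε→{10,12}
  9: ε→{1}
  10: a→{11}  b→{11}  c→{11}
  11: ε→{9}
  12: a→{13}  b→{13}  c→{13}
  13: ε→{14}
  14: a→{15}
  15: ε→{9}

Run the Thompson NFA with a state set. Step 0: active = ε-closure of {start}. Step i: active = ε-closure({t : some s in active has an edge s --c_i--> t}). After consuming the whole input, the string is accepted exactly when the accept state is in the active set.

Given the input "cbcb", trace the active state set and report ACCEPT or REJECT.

initial (ε-close {0}): {0,1,2,3,4,8,10,12}
'c' @ 1: {1,5,6,9,11,13,14}  ✓accept
'b' @ 2: {1,3,4,7}  ✓accept
'c' @ 3: {5,6}
'b' @ 4: {1,3,4,7}  ✓accept
end set {1,3,4,7} — state 1 in

Answer: ACCEPT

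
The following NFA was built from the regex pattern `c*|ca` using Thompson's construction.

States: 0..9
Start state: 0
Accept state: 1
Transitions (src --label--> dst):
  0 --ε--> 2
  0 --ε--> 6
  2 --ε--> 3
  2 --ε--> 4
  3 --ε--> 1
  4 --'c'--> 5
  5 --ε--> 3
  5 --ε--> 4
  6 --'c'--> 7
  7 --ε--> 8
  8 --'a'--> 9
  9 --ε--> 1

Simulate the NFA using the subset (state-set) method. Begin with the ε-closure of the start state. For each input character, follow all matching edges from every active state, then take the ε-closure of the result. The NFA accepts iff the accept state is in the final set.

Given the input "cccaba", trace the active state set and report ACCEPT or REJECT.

Answer: REJECT

Trace:
start: ε-closure({0}) = {0,1,2,3,4,6}
'c' @ 1: {1,3,4,5,7,8}  ✓accept
'c' @ 2: {1,3,4,5}  ✓accept
'c' @ 3: {1,3,4,5}  ✓accept
'a' @ 4: {}  — state set empty
rest 'ba' ignored (set empty)
after full input: {}  (accept=1 not in)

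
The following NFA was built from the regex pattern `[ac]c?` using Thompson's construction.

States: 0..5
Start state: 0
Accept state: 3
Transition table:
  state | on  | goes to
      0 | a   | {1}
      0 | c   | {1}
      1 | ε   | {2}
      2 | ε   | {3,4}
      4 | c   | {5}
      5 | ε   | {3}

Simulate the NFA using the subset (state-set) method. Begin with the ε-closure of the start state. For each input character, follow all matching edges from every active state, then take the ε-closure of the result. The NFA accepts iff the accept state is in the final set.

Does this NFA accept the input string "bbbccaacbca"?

Answer: REJECT

Derivation:
start: ε-closure({0}) = {0}
'b' @ 1: {}  — state set empty
rest 'bbccaacbca' ignored (set empty)
end set {} — state 3 not in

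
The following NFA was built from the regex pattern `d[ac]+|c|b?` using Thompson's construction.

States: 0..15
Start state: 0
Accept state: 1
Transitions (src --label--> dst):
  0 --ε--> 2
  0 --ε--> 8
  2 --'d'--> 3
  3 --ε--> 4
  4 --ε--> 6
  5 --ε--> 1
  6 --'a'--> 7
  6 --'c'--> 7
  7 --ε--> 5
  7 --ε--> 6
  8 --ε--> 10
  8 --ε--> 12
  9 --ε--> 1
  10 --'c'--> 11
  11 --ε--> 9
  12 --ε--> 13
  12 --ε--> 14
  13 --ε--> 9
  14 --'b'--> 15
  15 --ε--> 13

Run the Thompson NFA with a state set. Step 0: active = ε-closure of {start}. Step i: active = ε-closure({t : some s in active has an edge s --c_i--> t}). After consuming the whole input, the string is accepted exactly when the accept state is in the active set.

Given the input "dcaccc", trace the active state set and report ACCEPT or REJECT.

Answer: ACCEPT

Steps:
S₀ = ε-closure({0}) = {0,1,2,8,9,10,12,13,14}
'd' @ 1: {3,4,6}
'c' @ 2: {1,5,6,7}  ✓accept
'a' @ 3: {1,5,6,7}  ✓accept
'c' @ 4: {1,5,6,7}  ✓accept
'c' @ 5: {1,5,6,7}  ✓accept
'c' @ 6: {1,5,6,7}  ✓accept
end set {1,5,6,7} — state 1 in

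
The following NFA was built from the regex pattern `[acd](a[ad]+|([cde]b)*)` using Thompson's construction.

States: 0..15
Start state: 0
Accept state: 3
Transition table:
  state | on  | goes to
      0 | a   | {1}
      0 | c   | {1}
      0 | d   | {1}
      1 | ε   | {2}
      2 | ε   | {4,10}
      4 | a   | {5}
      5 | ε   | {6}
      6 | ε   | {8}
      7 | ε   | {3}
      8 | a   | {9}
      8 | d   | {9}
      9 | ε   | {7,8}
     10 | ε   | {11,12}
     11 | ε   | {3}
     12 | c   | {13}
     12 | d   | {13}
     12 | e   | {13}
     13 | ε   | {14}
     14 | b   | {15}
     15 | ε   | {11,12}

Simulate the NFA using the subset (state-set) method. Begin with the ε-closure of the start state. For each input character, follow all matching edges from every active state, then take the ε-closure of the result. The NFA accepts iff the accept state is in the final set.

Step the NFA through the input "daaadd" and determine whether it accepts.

initial (ε-close {0}): {0}
'd' @ 1: {1,2,3,4,10,11,12}  (accept∈set)
'a' @ 2: {5,6,8}
'a' @ 3: {3,7,8,9}  (accept∈set)
'a' @ 4: {3,7,8,9}  (accept∈set)
'd' @ 5: {3,7,8,9}  (accept∈set)
'd' @ 6: {3,7,8,9}  (accept∈set)
final: {3,7,8,9}; accept 3 in set

Answer: ACCEPT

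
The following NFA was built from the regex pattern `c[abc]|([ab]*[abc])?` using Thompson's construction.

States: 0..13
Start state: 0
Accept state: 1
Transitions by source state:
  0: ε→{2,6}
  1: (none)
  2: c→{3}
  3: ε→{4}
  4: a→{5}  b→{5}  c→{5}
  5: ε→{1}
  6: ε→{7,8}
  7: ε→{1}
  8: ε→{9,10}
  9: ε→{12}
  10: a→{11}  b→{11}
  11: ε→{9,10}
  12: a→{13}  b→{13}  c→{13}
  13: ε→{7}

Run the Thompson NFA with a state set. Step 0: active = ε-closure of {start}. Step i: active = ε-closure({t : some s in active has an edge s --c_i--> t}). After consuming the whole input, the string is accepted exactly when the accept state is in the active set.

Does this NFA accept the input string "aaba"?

S₀ = ε-closure({0}) = {0,1,2,6,7,8,9,10,12}
'a' @ 1: {1,7,9,10,11,12,13}  [accepting]
'a' @ 2: {1,7,9,10,11,12,13}  [accepting]
'b' @ 3: {1,7,9,10,11,12,13}  [accepting]
'a' @ 4: {1,7,9,10,11,12,13}  [accepting]
final: {1,7,9,10,11,12,13}; accept 1 in set

Answer: ACCEPT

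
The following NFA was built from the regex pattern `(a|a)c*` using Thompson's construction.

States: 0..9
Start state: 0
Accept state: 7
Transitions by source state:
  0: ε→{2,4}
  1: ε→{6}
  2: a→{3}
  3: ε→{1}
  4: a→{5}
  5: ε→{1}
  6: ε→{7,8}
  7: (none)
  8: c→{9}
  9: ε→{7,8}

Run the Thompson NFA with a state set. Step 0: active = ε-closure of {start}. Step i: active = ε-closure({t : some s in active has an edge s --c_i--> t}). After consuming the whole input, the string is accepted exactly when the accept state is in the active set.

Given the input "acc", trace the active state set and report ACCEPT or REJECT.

start: ε-closure({0}) = {0,2,4}
'a' @ 1: {1,3,5,6,7,8}  [accepting]
'c' @ 2: {7,8,9}  [accepting]
'c' @ 3: {7,8,9}  [accepting]
end set {7,8,9} — state 7 in

Answer: ACCEPT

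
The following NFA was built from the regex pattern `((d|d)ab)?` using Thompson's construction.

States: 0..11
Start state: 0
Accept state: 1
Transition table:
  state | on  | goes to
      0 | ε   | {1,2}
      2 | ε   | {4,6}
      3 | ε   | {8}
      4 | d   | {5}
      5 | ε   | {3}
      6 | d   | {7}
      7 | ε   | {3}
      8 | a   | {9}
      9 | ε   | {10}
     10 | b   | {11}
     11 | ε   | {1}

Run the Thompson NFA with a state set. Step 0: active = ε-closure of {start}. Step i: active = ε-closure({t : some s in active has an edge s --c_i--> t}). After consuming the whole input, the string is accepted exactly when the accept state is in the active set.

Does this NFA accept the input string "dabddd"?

S₀ = ε-closure({0}) = {0,1,2,4,6}
'd' @ 1: {3,5,7,8}
'a' @ 2: {9,10}
'b' @ 3: {1,11}  (accept∈set)
'd' @ 4: {}  — dead — no transitions
rest 'dd' ignored (set empty)
after full input: {}  (accept=1 not in)

Answer: REJECT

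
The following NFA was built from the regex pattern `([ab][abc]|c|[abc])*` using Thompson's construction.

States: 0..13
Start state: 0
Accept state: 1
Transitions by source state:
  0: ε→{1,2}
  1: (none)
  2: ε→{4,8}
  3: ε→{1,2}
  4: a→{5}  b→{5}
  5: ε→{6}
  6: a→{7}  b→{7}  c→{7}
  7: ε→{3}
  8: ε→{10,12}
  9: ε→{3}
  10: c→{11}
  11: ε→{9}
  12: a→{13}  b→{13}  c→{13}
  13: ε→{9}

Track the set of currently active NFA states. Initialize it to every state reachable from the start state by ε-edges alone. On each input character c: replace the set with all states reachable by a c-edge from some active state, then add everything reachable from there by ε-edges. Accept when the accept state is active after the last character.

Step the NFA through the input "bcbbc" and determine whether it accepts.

Answer: ACCEPT

Steps:
initial (ε-close {0}): {0,1,2,4,8,10,12}
'b' @ 1: {1,2,3,4,5,6,8,9,10,12,13}  (accept∈set)
'c' @ 2: {1,2,3,4,7,8,9,10,11,12,13}  (accept∈set)
'b' @ 3: {1,2,3,4,5,6,8,9,10,12,13}  (accept∈set)
'b' @ 4: {1,2,3,4,5,6,7,8,9,10,12,13}  (accept∈set)
'c' @ 5: {1,2,3,4,7,8,9,10,11,12,13}  (accept∈set)
after full input: {1,2,3,4,7,8,9,10,11,12,13}  (accept=1 in)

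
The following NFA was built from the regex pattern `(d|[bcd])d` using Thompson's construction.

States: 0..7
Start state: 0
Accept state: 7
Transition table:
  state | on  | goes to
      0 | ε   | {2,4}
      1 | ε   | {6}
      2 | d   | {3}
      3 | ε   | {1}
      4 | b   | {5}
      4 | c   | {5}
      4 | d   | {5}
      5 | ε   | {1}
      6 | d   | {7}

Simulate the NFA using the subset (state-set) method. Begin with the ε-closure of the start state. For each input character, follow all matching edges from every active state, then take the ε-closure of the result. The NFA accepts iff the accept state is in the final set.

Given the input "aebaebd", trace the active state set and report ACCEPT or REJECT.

S₀ = ε-closure({0}) = {0,2,4}
'a' @ 1: {}  — no active states
rest 'ebaebd' ignored (set empty)
final: {}; accept 7 not in set

Answer: REJECT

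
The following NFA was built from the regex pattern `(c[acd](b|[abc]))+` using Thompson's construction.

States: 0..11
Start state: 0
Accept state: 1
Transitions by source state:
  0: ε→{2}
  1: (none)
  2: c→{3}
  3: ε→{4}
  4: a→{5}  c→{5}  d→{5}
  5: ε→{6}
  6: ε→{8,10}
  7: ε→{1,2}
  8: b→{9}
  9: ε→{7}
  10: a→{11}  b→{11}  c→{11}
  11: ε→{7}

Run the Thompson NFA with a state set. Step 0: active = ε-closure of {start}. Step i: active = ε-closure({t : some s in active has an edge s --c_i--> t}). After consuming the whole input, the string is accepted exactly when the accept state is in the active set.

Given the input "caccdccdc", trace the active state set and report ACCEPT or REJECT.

Answer: ACCEPT

Steps:
start: ε-closure({0}) = {0,2}
'c' @ 1: {3,4}
'a' @ 2: {5,6,8,10}
'c' @ 3: {1,2,7,11}  ✓accept
'c' @ 4: {3,4}
'd' @ 5: {5,6,8,10}
'c' @ 6: {1,2,7,11}  ✓accept
'c' @ 7: {3,4}
'd' @ 8: {5,6,8,10}
'c' @ 9: {1,2,7,11}  ✓accept
final: {1,2,7,11}; accept 1 in set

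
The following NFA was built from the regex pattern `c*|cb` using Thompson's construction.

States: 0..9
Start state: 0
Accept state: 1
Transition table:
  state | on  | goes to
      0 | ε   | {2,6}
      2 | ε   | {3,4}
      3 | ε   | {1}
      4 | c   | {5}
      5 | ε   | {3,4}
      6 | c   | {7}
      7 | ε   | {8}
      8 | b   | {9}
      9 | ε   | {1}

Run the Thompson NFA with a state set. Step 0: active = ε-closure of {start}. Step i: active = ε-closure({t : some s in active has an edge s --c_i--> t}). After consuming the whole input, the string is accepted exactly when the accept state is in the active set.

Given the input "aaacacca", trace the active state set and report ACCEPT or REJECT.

S₀ = ε-closure({0}) = {0,1,2,3,4,6}
'a' @ 1: {}  — no active states
rest 'aacacca' ignored (set empty)
end set {} — state 1 not in

Answer: REJECT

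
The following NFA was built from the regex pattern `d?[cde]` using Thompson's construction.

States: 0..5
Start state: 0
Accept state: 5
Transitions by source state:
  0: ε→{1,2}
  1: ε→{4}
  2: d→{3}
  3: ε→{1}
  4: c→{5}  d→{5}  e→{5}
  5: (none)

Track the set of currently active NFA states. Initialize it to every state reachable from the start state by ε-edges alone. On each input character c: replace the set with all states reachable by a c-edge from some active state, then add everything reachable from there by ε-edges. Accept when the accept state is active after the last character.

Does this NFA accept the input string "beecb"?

Answer: REJECT

Derivation:
initial (ε-close {0}): {0,1,2,4}
'b' @ 1: {}  — state set empty
rest 'eecb' ignored (set empty)
end set {} — state 5 not in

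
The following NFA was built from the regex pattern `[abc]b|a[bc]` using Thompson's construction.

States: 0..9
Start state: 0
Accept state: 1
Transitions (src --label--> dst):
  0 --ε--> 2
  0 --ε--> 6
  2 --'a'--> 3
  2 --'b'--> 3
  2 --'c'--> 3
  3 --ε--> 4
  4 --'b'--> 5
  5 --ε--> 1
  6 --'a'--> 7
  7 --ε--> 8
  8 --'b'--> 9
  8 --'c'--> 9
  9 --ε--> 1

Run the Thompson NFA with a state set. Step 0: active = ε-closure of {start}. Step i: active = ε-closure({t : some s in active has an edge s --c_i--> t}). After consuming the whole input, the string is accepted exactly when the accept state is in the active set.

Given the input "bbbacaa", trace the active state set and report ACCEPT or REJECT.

Answer: REJECT

Derivation:
S₀ = ε-closure({0}) = {0,2,6}
'b' @ 1: {3,4}
'b' @ 2: {1,5}  (accept∈set)
'b' @ 3: {}  — no active states
rest 'acaa' ignored (set empty)
after full input: {}  (accept=1 not in)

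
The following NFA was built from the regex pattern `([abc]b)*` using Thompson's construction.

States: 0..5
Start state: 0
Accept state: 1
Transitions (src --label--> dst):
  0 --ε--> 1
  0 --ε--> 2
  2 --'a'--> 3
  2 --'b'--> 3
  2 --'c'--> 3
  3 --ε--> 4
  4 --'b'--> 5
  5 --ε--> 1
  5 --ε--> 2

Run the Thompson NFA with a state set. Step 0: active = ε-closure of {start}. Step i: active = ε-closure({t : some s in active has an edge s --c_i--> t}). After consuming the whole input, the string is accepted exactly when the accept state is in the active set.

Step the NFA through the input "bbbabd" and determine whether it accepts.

S₀ = ε-closure({0}) = {0,1,2}
'b' @ 1: {3,4}
'b' @ 2: {1,2,5}  ✓accept
'b' @ 3: {3,4}
'a' @ 4: {}  — no active states
rest 'bd' ignored (set empty)
end set {} — state 1 not in

Answer: REJECT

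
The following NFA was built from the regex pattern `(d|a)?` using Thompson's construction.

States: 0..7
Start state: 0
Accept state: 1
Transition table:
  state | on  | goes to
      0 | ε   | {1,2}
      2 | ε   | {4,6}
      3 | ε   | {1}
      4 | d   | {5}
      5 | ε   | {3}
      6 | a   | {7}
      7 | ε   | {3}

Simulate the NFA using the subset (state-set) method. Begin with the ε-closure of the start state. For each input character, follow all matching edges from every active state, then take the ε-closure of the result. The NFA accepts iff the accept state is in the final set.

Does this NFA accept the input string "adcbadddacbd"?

start: ε-closure({0}) = {0,1,2,4,6}
'a' @ 1: {1,3,7}  [accepting]
'd' @ 2: {}  — dead — no transitions
rest 'cbadddacbd' ignored (set empty)
final: {}; accept 1 not in set

Answer: REJECT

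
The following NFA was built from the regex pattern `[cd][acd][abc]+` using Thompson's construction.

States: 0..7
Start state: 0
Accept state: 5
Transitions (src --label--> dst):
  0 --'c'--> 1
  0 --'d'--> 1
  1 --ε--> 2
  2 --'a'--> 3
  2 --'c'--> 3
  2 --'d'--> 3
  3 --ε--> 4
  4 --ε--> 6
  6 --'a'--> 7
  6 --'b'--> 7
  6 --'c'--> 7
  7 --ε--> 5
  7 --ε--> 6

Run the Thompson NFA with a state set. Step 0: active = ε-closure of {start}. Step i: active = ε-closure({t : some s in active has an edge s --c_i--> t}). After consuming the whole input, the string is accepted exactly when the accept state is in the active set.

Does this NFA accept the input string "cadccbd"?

initial (ε-close {0}): {0}
'c' @ 1: {1,2}
'a' @ 2: {3,4,6}
'd' @ 3: {}  — no active states
rest 'ccbd' ignored (set empty)
final: {}; accept 5 not in set

Answer: REJECT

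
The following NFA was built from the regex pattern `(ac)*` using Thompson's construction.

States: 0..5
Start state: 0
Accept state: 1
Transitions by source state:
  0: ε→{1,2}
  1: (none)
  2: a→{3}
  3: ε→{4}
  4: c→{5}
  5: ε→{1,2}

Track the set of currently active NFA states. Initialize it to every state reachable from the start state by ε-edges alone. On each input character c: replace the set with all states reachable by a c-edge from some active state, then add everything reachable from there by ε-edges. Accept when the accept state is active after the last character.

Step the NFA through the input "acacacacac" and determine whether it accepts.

start: ε-closure({0}) = {0,1,2}
'a' @ 1: {3,4}
'c' @ 2: {1,2,5}  (accept∈set)
'a' @ 3: {3,4}
'c' @ 4: {1,2,5}  (accept∈set)
'a' @ 5: {3,4}
'c' @ 6: {1,2,5}  (accept∈set)
'a' @ 7: {3,4}
'c' @ 8: {1,2,5}  (accept∈set)
'a' @ 9: {3,4}
'c' @ 10: {1,2,5}  (accept∈set)
after full input: {1,2,5}  (accept=1 in)

Answer: ACCEPT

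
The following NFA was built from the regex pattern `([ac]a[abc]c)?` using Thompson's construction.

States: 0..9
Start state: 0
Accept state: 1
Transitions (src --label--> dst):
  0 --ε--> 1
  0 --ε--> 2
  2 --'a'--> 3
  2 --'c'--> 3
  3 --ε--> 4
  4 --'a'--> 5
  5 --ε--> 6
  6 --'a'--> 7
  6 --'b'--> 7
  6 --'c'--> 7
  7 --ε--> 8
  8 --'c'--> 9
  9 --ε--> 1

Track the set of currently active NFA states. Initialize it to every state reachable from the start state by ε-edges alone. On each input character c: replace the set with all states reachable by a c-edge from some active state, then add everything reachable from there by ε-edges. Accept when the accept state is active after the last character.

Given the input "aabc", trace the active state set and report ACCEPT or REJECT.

Answer: ACCEPT

Derivation:
initial (ε-close {0}): {0,1,2}
'a' @ 1: {3,4}
'a' @ 2: {5,6}
'b' @ 3: {7,8}
'c' @ 4: {1,9}  [accepting]
after full input: {1,9}  (accept=1 in)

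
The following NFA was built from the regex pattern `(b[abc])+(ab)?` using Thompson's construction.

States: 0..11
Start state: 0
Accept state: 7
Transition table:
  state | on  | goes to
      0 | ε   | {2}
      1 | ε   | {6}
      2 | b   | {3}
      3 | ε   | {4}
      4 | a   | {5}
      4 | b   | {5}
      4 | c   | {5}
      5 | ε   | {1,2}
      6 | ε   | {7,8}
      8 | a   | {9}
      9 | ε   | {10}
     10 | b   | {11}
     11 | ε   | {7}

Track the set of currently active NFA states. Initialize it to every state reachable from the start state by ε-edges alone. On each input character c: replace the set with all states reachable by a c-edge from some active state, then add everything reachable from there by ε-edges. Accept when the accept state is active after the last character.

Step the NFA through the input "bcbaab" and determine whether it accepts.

Answer: ACCEPT

Trace:
initial (ε-close {0}): {0,2}
'b' @ 1: {3,4}
'c' @ 2: {1,2,5,6,7,8}  ✓accept
'b' @ 3: {3,4}
'a' @ 4: {1,2,5,6,7,8}  ✓accept
'a' @ 5: {9,10}
'b' @ 6: {7,11}  ✓accept
end set {7,11} — state 7 in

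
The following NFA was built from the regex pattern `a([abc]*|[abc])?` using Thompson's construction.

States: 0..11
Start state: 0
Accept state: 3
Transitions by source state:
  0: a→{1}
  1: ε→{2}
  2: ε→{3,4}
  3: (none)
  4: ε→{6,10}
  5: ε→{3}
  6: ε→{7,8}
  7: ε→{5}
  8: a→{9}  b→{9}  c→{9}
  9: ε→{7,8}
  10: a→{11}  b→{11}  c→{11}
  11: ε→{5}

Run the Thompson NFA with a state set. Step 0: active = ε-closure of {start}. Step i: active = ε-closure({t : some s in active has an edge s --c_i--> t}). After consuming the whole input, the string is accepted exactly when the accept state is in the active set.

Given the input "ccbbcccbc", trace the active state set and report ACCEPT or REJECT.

initial (ε-close {0}): {0}
'c' @ 1: {}  — dead — no transitions
rest 'cbbcccbc' ignored (set empty)
final: {}; accept 3 not in set

Answer: REJECT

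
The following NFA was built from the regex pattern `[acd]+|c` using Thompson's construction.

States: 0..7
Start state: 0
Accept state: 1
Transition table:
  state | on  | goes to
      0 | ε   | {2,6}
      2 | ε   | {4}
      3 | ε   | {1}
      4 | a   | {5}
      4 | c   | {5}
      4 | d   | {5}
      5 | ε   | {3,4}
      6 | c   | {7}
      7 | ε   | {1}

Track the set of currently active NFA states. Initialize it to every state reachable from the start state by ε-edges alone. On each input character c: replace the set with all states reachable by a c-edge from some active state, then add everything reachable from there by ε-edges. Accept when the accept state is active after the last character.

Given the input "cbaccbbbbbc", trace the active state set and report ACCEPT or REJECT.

initial (ε-close {0}): {0,2,4,6}
'c' @ 1: {1,3,4,5,7}  [accepting]
'b' @ 2: {}  — state set empty
rest 'accbbbbbc' ignored (set empty)
final: {}; accept 1 not in set

Answer: REJECT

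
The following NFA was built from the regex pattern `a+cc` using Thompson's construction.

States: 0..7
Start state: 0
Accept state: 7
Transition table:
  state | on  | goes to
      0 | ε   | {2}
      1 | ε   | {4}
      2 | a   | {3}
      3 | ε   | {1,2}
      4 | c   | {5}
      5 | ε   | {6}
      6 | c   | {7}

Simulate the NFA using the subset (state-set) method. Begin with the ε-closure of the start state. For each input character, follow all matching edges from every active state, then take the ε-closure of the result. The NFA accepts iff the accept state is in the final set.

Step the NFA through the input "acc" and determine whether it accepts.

Answer: ACCEPT

Derivation:
S₀ = ε-closure({0}) = {0,2}
'a' @ 1: {1,2,3,4}
'c' @ 2: {5,6}
'c' @ 3: {7}  (accept∈set)
after full input: {7}  (accept=7 in)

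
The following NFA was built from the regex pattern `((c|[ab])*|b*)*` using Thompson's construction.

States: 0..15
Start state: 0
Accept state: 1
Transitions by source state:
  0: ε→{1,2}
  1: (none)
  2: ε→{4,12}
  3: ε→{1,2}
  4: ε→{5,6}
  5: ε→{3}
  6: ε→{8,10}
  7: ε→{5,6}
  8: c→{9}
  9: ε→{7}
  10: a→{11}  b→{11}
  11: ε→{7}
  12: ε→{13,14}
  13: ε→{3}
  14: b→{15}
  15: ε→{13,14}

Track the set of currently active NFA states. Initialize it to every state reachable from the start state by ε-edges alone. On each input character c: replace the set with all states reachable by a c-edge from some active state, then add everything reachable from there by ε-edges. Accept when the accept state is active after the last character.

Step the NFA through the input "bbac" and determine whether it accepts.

Answer: ACCEPT

Derivation:
start: ε-closure({0}) = {0,1,2,3,4,5,6,8,10,12,13,14}
'b' @ 1: {1,2,3,4,5,6,7,8,10,11,12,13,14,15}  ✓accept
'b' @ 2: {1,2,3,4,5,6,7,8,10,11,12,13,14,15}  ✓accept
'a' @ 3: {1,2,3,4,5,6,7,8,10,11,12,13,14}  ✓accept
'c' @ 4: {1,2,3,4,5,6,7,8,9,10,12,13,14}  ✓accept
end set {1,2,3,4,5,6,7,8,9,10,12,13,14} — state 1 in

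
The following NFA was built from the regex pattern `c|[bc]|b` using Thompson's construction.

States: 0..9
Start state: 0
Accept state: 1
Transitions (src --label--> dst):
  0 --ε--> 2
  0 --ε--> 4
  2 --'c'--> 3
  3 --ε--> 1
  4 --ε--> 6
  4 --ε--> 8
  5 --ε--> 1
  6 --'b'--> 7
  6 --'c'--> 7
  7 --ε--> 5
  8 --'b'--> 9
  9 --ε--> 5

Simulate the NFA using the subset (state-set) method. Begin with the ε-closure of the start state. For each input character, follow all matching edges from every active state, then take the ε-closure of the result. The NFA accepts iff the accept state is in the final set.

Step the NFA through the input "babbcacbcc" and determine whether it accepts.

Answer: REJECT

Derivation:
initial (ε-close {0}): {0,2,4,6,8}
'b' @ 1: {1,5,7,9}  (accept∈set)
'a' @ 2: {}  — state set empty
rest 'bbcacbcc' ignored (set empty)
end set {} — state 1 not in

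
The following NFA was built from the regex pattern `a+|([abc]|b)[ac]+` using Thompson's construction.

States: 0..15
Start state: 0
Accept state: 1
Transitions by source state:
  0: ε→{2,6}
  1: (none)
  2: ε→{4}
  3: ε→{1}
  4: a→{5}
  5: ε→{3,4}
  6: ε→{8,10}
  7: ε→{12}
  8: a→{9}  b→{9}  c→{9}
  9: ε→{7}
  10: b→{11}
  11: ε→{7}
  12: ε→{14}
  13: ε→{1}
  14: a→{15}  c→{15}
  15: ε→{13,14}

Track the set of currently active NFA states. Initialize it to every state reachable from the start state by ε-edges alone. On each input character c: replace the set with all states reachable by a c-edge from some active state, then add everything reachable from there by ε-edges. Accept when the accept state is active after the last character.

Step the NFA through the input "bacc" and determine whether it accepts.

initial (ε-close {0}): {0,2,4,6,8,10}
'b' @ 1: {7,9,11,12,14}
'a' @ 2: {1,13,14,15}  ✓accept
'c' @ 3: {1,13,14,15}  ✓accept
'c' @ 4: {1,13,14,15}  ✓accept
after full input: {1,13,14,15}  (accept=1 in)

Answer: ACCEPT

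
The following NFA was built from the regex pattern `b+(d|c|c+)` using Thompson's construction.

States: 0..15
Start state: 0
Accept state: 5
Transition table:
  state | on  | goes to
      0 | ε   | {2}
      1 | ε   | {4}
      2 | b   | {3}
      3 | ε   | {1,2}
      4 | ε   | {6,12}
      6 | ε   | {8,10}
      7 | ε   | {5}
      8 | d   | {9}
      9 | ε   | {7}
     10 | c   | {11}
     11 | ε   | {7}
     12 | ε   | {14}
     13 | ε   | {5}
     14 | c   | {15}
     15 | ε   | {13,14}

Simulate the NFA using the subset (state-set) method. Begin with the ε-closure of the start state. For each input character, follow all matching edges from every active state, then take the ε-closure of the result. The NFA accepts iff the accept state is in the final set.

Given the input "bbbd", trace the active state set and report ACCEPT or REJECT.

start: ε-closure({0}) = {0,2}
'b' @ 1: {1,2,3,4,6,8,10,12,14}
'b' @ 2: {1,2,3,4,6,8,10,12,14}
'b' @ 3: {1,2,3,4,6,8,10,12,14}
'd' @ 4: {5,7,9}  [accepting]
end set {5,7,9} — state 5 in

Answer: ACCEPT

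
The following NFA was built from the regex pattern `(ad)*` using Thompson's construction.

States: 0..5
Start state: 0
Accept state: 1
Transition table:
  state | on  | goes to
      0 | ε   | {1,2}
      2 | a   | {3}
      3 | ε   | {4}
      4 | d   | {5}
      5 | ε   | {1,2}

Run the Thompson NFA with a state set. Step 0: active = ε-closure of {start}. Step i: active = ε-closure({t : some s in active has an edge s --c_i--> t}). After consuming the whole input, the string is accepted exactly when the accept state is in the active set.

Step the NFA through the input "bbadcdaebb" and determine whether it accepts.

Answer: REJECT

Derivation:
S₀ = ε-closure({0}) = {0,1,2}
'b' @ 1: {}  — no active states
rest 'badcdaebb' ignored (set empty)
final: {}; accept 1 not in set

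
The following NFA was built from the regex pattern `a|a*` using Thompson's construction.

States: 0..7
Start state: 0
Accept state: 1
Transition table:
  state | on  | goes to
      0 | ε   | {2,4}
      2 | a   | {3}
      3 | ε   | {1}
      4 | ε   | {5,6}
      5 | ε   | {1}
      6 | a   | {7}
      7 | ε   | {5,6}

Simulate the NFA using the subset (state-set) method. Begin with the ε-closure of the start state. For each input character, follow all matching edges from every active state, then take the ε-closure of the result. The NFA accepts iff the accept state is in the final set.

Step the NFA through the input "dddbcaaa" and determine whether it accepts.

Answer: REJECT

Steps:
initial (ε-close {0}): {0,1,2,4,5,6}
'd' @ 1: {}  — no active states
rest 'ddbcaaa' ignored (set empty)
after full input: {}  (accept=1 not in)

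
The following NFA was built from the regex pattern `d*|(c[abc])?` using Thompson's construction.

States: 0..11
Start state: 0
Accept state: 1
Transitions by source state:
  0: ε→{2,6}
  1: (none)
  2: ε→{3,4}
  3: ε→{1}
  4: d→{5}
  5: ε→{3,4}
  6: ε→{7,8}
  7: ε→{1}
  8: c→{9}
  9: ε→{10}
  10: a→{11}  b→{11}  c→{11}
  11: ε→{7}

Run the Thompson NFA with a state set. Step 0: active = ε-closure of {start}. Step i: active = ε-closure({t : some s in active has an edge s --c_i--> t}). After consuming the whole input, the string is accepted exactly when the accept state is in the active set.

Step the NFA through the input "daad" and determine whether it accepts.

Answer: REJECT

Derivation:
initial (ε-close {0}): {0,1,2,3,4,6,7,8}
'd' @ 1: {1,3,4,5}  ✓accept
'a' @ 2: {}  — state set empty
rest 'ad' ignored (set empty)
final: {}; accept 1 not in set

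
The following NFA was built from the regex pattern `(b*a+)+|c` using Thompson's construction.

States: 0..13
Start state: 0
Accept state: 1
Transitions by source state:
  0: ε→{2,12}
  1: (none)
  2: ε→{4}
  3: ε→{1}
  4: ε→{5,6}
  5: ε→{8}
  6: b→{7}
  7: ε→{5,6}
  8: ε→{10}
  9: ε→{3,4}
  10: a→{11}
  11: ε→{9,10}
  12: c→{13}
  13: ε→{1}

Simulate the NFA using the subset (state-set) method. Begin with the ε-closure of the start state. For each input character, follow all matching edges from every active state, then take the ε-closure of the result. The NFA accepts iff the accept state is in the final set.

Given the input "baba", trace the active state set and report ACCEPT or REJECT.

Answer: ACCEPT

Trace:
S₀ = ε-closure({0}) = {0,2,4,5,6,8,10,12}
'b' @ 1: {5,6,7,8,10}
'a' @ 2: {1,3,4,5,6,8,9,10,11}  [accepting]
'b' @ 3: {5,6,7,8,10}
'a' @ 4: {1,3,4,5,6,8,9,10,11}  [accepting]
end set {1,3,4,5,6,8,9,10,11} — state 1 in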